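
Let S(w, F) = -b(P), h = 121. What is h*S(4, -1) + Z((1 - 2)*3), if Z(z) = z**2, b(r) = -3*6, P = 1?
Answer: 2187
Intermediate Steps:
b(r) = -18
S(w, F) = 18 (S(w, F) = -1*(-18) = 18)
h*S(4, -1) + Z((1 - 2)*3) = 121*18 + ((1 - 2)*3)**2 = 2178 + (-1*3)**2 = 2178 + (-3)**2 = 2178 + 9 = 2187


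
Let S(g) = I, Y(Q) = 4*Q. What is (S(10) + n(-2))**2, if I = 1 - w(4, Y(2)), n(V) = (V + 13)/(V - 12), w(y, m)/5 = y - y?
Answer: 9/196 ≈ 0.045918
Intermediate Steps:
w(y, m) = 0 (w(y, m) = 5*(y - y) = 5*0 = 0)
n(V) = (13 + V)/(-12 + V)
I = 1 (I = 1 - 1*0 = 1 + 0 = 1)
S(g) = 1
(S(10) + n(-2))**2 = (1 + (13 - 2)/(-12 - 2))**2 = (1 + 11/(-14))**2 = (1 - 1/14*11)**2 = (1 - 11/14)**2 = (3/14)**2 = 9/196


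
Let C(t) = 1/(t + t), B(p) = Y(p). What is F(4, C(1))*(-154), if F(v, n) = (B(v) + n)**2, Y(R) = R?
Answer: -6237/2 ≈ -3118.5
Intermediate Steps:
B(p) = p
C(t) = 1/(2*t)
F(v, n) = (n + v)**2 (F(v, n) = (v + n)**2 = (n + v)**2)
F(4, C(1))*(-154) = ((1/2)/1 + 4)**2*(-154) = ((1/2)*1 + 4)**2*(-154) = (1/2 + 4)**2*(-154) = (9/2)**2*(-154) = (81/4)*(-154) = -6237/2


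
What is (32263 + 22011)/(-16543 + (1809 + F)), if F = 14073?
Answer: -54274/661 ≈ -82.109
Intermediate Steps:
(32263 + 22011)/(-16543 + (1809 + F)) = (32263 + 22011)/(-16543 + (1809 + 14073)) = 54274/(-16543 + 15882) = 54274/(-661) = 54274*(-1/661) = -54274/661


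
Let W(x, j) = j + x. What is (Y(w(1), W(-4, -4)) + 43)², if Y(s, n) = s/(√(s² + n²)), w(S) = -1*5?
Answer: 164586/89 - 430*√89/89 ≈ 1803.7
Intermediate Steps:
w(S) = -5
Y(s, n) = s/√(n² + s²) (Y(s, n) = s/(√(n² + s²)) = s/√(n² + s²))
(Y(w(1), W(-4, -4)) + 43)² = (-5/√((-4 - 4)² + (-5)²) + 43)² = (-5/√((-8)² + 25) + 43)² = (-5/√(64 + 25) + 43)² = (-5*√89/89 + 43)² = (43 - 5*√89/89)²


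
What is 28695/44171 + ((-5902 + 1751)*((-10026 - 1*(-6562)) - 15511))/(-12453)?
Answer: -279352880/44171 ≈ -6324.4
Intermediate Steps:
28695/44171 + ((-5902 + 1751)*((-10026 - 1*(-6562)) - 15511))/(-12453) = 28695*(1/44171) - 4151*((-10026 + 6562) - 15511)*(-1/12453) = 28695/44171 - 4151*(-3464 - 15511)*(-1/12453) = 28695/44171 - 4151*(-18975)*(-1/12453) = 28695/44171 + 78765225*(-1/12453) = 28695/44171 - 6325 = -279352880/44171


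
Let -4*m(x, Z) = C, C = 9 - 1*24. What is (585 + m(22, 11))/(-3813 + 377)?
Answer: -2355/13744 ≈ -0.17135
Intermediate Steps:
C = -15 (C = 9 - 24 = -15)
m(x, Z) = 15/4 (m(x, Z) = -1/4*(-15) = 15/4)
(585 + m(22, 11))/(-3813 + 377) = (585 + 15/4)/(-3813 + 377) = (2355/4)/(-3436) = (2355/4)*(-1/3436) = -2355/13744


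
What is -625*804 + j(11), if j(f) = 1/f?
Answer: -5527499/11 ≈ -5.0250e+5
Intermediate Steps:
-625*804 + j(11) = -625*804 + 1/11 = -502500 + 1/11 = -5527499/11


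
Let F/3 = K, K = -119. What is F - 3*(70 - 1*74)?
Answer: -345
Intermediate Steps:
F = -357 (F = 3*(-119) = -357)
F - 3*(70 - 1*74) = -357 - 3*(70 - 1*74) = -357 - 3*(70 - 74) = -357 - 3*(-4) = -357 + 12 = -345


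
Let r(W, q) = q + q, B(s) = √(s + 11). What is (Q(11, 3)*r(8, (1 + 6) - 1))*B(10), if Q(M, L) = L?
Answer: 36*√21 ≈ 164.97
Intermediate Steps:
B(s) = √(11 + s)
r(W, q) = 2*q
(Q(11, 3)*r(8, (1 + 6) - 1))*B(10) = (3*(2*((1 + 6) - 1)))*√(11 + 10) = (3*(2*(7 - 1)))*√21 = (3*(2*6))*√21 = (3*12)*√21 = 36*√21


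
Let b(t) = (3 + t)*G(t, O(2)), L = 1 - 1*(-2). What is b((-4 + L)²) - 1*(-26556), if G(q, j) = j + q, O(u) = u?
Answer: 26568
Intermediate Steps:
L = 3 (L = 1 + 2 = 3)
b(t) = (2 + t)*(3 + t) (b(t) = (3 + t)*(2 + t) = (2 + t)*(3 + t))
b((-4 + L)²) - 1*(-26556) = (2 + (-4 + 3)²)*(3 + (-4 + 3)²) - 1*(-26556) = (2 + (-1)²)*(3 + (-1)²) + 26556 = (2 + 1)*(3 + 1) + 26556 = 3*4 + 26556 = 12 + 26556 = 26568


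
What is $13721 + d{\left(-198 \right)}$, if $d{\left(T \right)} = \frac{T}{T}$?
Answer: $13722$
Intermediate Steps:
$d{\left(T \right)} = 1$
$13721 + d{\left(-198 \right)} = 13721 + 1 = 13722$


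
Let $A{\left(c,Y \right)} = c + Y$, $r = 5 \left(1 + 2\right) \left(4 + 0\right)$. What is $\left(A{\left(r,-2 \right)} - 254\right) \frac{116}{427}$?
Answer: $- \frac{3248}{61} \approx -53.246$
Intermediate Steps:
$r = 60$ ($r = 5 \cdot 3 \cdot 4 = 15 \cdot 4 = 60$)
$A{\left(c,Y \right)} = Y + c$
$\left(A{\left(r,-2 \right)} - 254\right) \frac{116}{427} = \left(\left(-2 + 60\right) - 254\right) \frac{116}{427} = \left(58 - 254\right) 116 \cdot \frac{1}{427} = \left(-196\right) \frac{116}{427} = - \frac{3248}{61}$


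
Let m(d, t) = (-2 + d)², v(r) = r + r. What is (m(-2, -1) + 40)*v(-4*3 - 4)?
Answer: -1792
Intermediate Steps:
v(r) = 2*r
(m(-2, -1) + 40)*v(-4*3 - 4) = ((-2 - 2)² + 40)*(2*(-4*3 - 4)) = ((-4)² + 40)*(2*(-12 - 4)) = (16 + 40)*(2*(-16)) = 56*(-32) = -1792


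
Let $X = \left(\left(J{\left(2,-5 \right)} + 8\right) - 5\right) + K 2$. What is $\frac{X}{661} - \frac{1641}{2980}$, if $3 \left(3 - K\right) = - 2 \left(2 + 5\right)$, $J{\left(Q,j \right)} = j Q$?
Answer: $- \frac{3179603}{5909340} \approx -0.53806$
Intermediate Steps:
$J{\left(Q,j \right)} = Q j$
$K = \frac{23}{3}$ ($K = 3 - \frac{\left(-2\right) \left(2 + 5\right)}{3} = 3 - \frac{\left(-2\right) 7}{3} = 3 - - \frac{14}{3} = 3 + \frac{14}{3} = \frac{23}{3} \approx 7.6667$)
$X = \frac{25}{3}$ ($X = \left(\left(2 \left(-5\right) + 8\right) - 5\right) + \frac{23}{3} \cdot 2 = \left(\left(-10 + 8\right) - 5\right) + \frac{46}{3} = \left(-2 - 5\right) + \frac{46}{3} = -7 + \frac{46}{3} = \frac{25}{3} \approx 8.3333$)
$\frac{X}{661} - \frac{1641}{2980} = \frac{25}{3 \cdot 661} - \frac{1641}{2980} = \frac{25}{3} \cdot \frac{1}{661} - \frac{1641}{2980} = \frac{25}{1983} - \frac{1641}{2980} = - \frac{3179603}{5909340}$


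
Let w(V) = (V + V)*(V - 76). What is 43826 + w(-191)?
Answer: 145820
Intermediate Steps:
w(V) = 2*V*(-76 + V) (w(V) = (2*V)*(-76 + V) = 2*V*(-76 + V))
43826 + w(-191) = 43826 + 2*(-191)*(-76 - 191) = 43826 + 2*(-191)*(-267) = 43826 + 101994 = 145820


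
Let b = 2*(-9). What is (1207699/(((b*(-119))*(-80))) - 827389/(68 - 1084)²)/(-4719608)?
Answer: 43388622437/26088722883095040 ≈ 1.6631e-6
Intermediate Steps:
b = -18
(1207699/(((b*(-119))*(-80))) - 827389/(68 - 1084)²)/(-4719608) = (1207699/((-18*(-119)*(-80))) - 827389/(68 - 1084)²)/(-4719608) = (1207699/((2142*(-80))) - 827389/((-1016)²))*(-1/4719608) = (1207699/(-171360) - 827389/1032256)*(-1/4719608) = (1207699*(-1/171360) - 827389*1/1032256)*(-1/4719608) = (-1207699/171360 - 827389/1032256)*(-1/4719608) = -43388622437/5527730880*(-1/4719608) = 43388622437/26088722883095040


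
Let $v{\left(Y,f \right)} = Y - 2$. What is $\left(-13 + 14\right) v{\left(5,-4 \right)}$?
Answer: $3$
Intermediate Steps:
$v{\left(Y,f \right)} = -2 + Y$ ($v{\left(Y,f \right)} = Y - 2 = -2 + Y$)
$\left(-13 + 14\right) v{\left(5,-4 \right)} = \left(-13 + 14\right) \left(-2 + 5\right) = 1 \cdot 3 = 3$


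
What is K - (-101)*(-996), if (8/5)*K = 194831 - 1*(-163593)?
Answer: 123419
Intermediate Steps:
K = 224015 (K = 5*(194831 - 1*(-163593))/8 = 5*(194831 + 163593)/8 = (5/8)*358424 = 224015)
K - (-101)*(-996) = 224015 - (-101)*(-996) = 224015 - 1*100596 = 224015 - 100596 = 123419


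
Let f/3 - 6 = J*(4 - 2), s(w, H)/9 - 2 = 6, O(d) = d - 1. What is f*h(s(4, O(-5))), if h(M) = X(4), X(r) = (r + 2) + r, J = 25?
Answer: 1680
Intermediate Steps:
O(d) = -1 + d
s(w, H) = 72 (s(w, H) = 18 + 9*6 = 18 + 54 = 72)
X(r) = 2 + 2*r (X(r) = (2 + r) + r = 2 + 2*r)
f = 168 (f = 18 + 3*(25*(4 - 2)) = 18 + 3*(25*2) = 18 + 3*50 = 18 + 150 = 168)
h(M) = 10 (h(M) = 2 + 2*4 = 2 + 8 = 10)
f*h(s(4, O(-5))) = 168*10 = 1680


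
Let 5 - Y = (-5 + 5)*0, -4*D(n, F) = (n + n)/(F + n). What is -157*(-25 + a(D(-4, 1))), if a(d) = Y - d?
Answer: 9106/3 ≈ 3035.3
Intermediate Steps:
D(n, F) = -n/(2*(F + n)) (D(n, F) = -(n + n)/(4*(F + n)) = -2*n/(4*(F + n)) = -n/(2*(F + n)))
Y = 5 (Y = 5 - (-5 + 5)*0 = 5 - 0*0 = 5 - 1*0 = 5 + 0 = 5)
a(d) = 5 - d
-157*(-25 + a(D(-4, 1))) = -157*(-25 + (5 - (-1)*(-4)/(2*1 + 2*(-4)))) = -157*(-25 + (5 - (-1)*(-4)/(2 - 8))) = -157*(-25 + (5 - (-1)*(-4)/(-6))) = -157*(-25 + (5 - (-1)*(-4)*(-1)/6)) = -157*(-25 + (5 - 1*(-⅔))) = -157*(-25 + (5 + ⅔)) = -157*(-25 + 17/3) = -157*(-58/3) = 9106/3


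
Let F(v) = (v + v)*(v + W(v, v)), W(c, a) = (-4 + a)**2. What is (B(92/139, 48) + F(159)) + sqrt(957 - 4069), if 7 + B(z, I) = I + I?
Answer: 7690601 + 2*I*sqrt(778) ≈ 7.6906e+6 + 55.785*I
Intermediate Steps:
B(z, I) = -7 + 2*I (B(z, I) = -7 + (I + I) = -7 + 2*I)
F(v) = 2*v*(v + (-4 + v)**2) (F(v) = (v + v)*(v + (-4 + v)**2) = (2*v)*(v + (-4 + v)**2) = 2*v*(v + (-4 + v)**2))
(B(92/139, 48) + F(159)) + sqrt(957 - 4069) = ((-7 + 2*48) + 2*159*(159 + (-4 + 159)**2)) + sqrt(957 - 4069) = ((-7 + 96) + 2*159*(159 + 155**2)) + sqrt(-3112) = (89 + 2*159*(159 + 24025)) + 2*I*sqrt(778) = (89 + 2*159*24184) + 2*I*sqrt(778) = (89 + 7690512) + 2*I*sqrt(778) = 7690601 + 2*I*sqrt(778)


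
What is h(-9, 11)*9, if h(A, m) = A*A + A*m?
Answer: -162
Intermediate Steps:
h(A, m) = A² + A*m
h(-9, 11)*9 = -9*(-9 + 11)*9 = -9*2*9 = -18*9 = -162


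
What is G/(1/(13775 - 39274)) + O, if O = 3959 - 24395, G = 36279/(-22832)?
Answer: 458483469/22832 ≈ 20081.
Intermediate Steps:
G = -36279/22832 (G = 36279*(-1/22832) = -36279/22832 ≈ -1.5890)
O = -20436
G/(1/(13775 - 39274)) + O = -36279/(22832*(1/(13775 - 39274))) - 20436 = -36279/(22832*(1/(-25499))) - 20436 = -36279/(22832*(-1/25499)) - 20436 = -36279/22832*(-25499) - 20436 = 925078221/22832 - 20436 = 458483469/22832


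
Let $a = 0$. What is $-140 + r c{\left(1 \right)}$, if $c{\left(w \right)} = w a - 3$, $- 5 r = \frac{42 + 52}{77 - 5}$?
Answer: $- \frac{8353}{60} \approx -139.22$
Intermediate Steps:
$r = - \frac{47}{180}$ ($r = - \frac{\left(42 + 52\right) \frac{1}{77 - 5}}{5} = - \frac{94 \cdot \frac{1}{72}}{5} = \left(- \frac{1}{5}\right) \frac{47}{36} = - \frac{47}{180} \approx -0.26111$)
$c{\left(w \right)} = -3$ ($c{\left(w \right)} = w 0 - 3 = 0 - 3 = -3$)
$-140 + r c{\left(1 \right)} = -140 - - \frac{47}{60} = -140 + \frac{47}{60} = - \frac{8353}{60}$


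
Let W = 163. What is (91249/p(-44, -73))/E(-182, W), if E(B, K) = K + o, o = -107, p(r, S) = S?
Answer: -91249/4088 ≈ -22.321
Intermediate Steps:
E(B, K) = -107 + K (E(B, K) = K - 107 = -107 + K)
(91249/p(-44, -73))/E(-182, W) = (91249/(-73))/(-107 + 163) = (91249*(-1/73))/56 = -91249/73*1/56 = -91249/4088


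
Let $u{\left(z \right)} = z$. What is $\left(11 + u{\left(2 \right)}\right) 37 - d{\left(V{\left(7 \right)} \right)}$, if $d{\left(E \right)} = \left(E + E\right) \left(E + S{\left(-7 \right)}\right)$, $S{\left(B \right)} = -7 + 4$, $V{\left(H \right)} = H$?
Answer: $425$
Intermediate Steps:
$S{\left(B \right)} = -3$
$d{\left(E \right)} = 2 E \left(-3 + E\right)$ ($d{\left(E \right)} = \left(E + E\right) \left(E - 3\right) = 2 E \left(-3 + E\right)$)
$\left(11 + u{\left(2 \right)}\right) 37 - d{\left(V{\left(7 \right)} \right)} = \left(11 + 2\right) 37 - 2 \cdot 7 \left(-3 + 7\right) = 13 \cdot 37 - 2 \cdot 7 \cdot 4 = 481 - 56 = 425$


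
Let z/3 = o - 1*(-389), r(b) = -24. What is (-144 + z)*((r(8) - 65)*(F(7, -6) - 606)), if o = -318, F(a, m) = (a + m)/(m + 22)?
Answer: 59536995/16 ≈ 3.7211e+6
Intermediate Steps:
F(a, m) = (a + m)/(22 + m)
z = 213 (z = 3*(-318 - 1*(-389)) = 3*(-318 + 389) = 3*71 = 213)
(-144 + z)*((r(8) - 65)*(F(7, -6) - 606)) = (-144 + 213)*((-24 - 65)*((7 - 6)/(22 - 6) - 606)) = 69*(-89*(1/16 - 606)) = 69*(-89*(-9695/16)) = 69*(862855/16) = 59536995/16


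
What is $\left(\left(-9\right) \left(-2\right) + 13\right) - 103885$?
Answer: $-103854$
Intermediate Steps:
$\left(\left(-9\right) \left(-2\right) + 13\right) - 103885 = \left(18 + 13\right) - 103885 = 31 - 103885 = -103854$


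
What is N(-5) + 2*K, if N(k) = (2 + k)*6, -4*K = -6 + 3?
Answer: -33/2 ≈ -16.500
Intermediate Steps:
K = 3/4 (K = -(-6 + 3)/4 = -1/4*(-3) = 3/4 ≈ 0.75000)
N(k) = 12 + 6*k
N(-5) + 2*K = (12 + 6*(-5)) + 2*(3/4) = (12 - 30) + 3/2 = -18 + 3/2 = -33/2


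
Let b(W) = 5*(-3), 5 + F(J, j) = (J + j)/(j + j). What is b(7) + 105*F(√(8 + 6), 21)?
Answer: -975/2 + 5*√14/2 ≈ -478.15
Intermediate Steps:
F(J, j) = -5 + (J + j)/(2*j) (F(J, j) = -5 + (J + j)/(j + j) = -5 + (J + j)/((2*j)) = -5 + (J + j)*(1/(2*j)) = -5 + (J + j)/(2*j))
b(W) = -15
b(7) + 105*F(√(8 + 6), 21) = -15 + 105*((½)*(√(8 + 6) - 9*21)/21) = -15 + 105*((½)*(1/21)*(√14 - 189)) = -15 + 105*((½)*(1/21)*(-189 + √14)) = -15 + 105*(-9/2 + √14/42) = -15 + (-945/2 + 5*√14/2) = -975/2 + 5*√14/2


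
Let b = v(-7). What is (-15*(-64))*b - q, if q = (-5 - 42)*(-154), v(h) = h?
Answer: -13958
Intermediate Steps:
b = -7
q = 7238 (q = -47*(-154) = 7238)
(-15*(-64))*b - q = -15*(-64)*(-7) - 1*7238 = 960*(-7) - 7238 = -6720 - 7238 = -13958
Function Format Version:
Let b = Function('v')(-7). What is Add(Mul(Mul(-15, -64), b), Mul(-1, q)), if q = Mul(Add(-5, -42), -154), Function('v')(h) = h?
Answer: -13958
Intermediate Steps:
b = -7
q = 7238 (q = Mul(-47, -154) = 7238)
Add(Mul(Mul(-15, -64), b), Mul(-1, q)) = Add(Mul(Mul(-15, -64), -7), Mul(-1, 7238)) = Add(Mul(960, -7), -7238) = Add(-6720, -7238) = -13958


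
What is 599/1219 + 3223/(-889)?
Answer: -3396326/1083691 ≈ -3.1340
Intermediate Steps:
599/1219 + 3223/(-889) = 599*(1/1219) + 3223*(-1/889) = 599/1219 - 3223/889 = -3396326/1083691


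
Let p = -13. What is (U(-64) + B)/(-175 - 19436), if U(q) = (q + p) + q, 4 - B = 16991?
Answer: 17128/19611 ≈ 0.87339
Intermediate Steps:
B = -16987 (B = 4 - 1*16991 = 4 - 16991 = -16987)
U(q) = -13 + 2*q (U(q) = (q - 13) + q = (-13 + q) + q = -13 + 2*q)
(U(-64) + B)/(-175 - 19436) = ((-13 + 2*(-64)) - 16987)/(-175 - 19436) = ((-13 - 128) - 16987)/(-19611) = (-141 - 16987)*(-1/19611) = -17128*(-1/19611) = 17128/19611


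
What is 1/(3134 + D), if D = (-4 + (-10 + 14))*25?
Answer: 1/3134 ≈ 0.00031908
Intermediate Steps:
D = 0 (D = (-4 + 4)*25 = 0*25 = 0)
1/(3134 + D) = 1/(3134 + 0) = 1/3134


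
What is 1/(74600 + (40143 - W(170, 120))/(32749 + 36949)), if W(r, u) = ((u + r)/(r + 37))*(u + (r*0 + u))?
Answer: 4809162/358766231867 ≈ 1.3405e-5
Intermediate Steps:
W(r, u) = 2*u*(r + u)/(37 + r) (W(r, u) = ((r + u)/(37 + r))*(u + (0 + u)) = ((r + u)/(37 + r))*(u + u) = ((r + u)/(37 + r))*(2*u) = 2*u*(r + u)/(37 + r))
1/(74600 + (40143 - W(170, 120))/(32749 + 36949)) = 1/(74600 + (40143 - 2*120*(170 + 120)/(37 + 170))/(32749 + 36949)) = 1/(74600 + (40143 - 2*120*290/207)/69698) = 1/(74600 + (40143 - 2*120*290/207)*(1/69698)) = 1/(74600 + (40143 - 1*23200/69)*(1/69698)) = 1/(74600 + (40143 - 23200/69)*(1/69698)) = 1/(74600 + (2746667/69)*(1/69698)) = 1/(74600 + 2746667/4809162) = 1/(358766231867/4809162) = 4809162/358766231867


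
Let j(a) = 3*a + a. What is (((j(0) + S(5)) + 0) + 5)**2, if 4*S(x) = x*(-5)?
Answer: 25/16 ≈ 1.5625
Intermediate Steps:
S(x) = -5*x/4 (S(x) = (x*(-5))/4 = (-5*x)/4 = -5*x/4)
j(a) = 4*a
(((j(0) + S(5)) + 0) + 5)**2 = (((4*0 - 5/4*5) + 0) + 5)**2 = (((0 - 25/4) + 0) + 5)**2 = ((-25/4 + 0) + 5)**2 = (-25/4 + 5)**2 = (-5/4)**2 = 25/16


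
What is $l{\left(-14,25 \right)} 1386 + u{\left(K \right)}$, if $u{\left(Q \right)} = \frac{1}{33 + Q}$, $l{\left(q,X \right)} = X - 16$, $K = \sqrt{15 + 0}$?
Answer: $\frac{4465703}{358} - \frac{\sqrt{15}}{1074} \approx 12474.0$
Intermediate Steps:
$K = \sqrt{15} \approx 3.873$
$l{\left(q,X \right)} = -16 + X$
$l{\left(-14,25 \right)} 1386 + u{\left(K \right)} = \left(-16 + 25\right) 1386 + \frac{1}{33 + \sqrt{15}} = 9 \cdot 1386 + \frac{1}{33 + \sqrt{15}} = 12474 + \frac{1}{33 + \sqrt{15}}$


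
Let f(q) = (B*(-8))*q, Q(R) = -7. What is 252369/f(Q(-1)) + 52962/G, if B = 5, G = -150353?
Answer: 5418515271/6014120 ≈ 900.97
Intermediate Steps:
f(q) = -40*q (f(q) = (5*(-8))*q = -40*q)
252369/f(Q(-1)) + 52962/G = 252369/((-40*(-7))) + 52962/(-150353) = 252369/280 + 52962*(-1/150353) = 252369*(1/280) - 7566/21479 = 252369/280 - 7566/21479 = 5418515271/6014120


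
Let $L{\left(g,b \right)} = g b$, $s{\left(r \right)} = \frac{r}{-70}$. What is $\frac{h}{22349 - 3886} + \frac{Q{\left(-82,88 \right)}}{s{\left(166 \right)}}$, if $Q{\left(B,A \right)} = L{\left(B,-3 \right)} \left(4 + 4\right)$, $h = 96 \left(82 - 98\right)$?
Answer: $- \frac{1271858928}{1532429} \approx -829.96$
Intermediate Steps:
$s{\left(r \right)} = - \frac{r}{70}$ ($s{\left(r \right)} = r \left(- \frac{1}{70}\right) = - \frac{r}{70}$)
$h = -1536$ ($h = 96 \left(-16\right) = -1536$)
$L{\left(g,b \right)} = b g$
$Q{\left(B,A \right)} = - 24 B$ ($Q{\left(B,A \right)} = - 3 B \left(4 + 4\right) = - 3 B 8 = - 24 B$)
$\frac{h}{22349 - 3886} + \frac{Q{\left(-82,88 \right)}}{s{\left(166 \right)}} = - \frac{1536}{22349 - 3886} + \frac{\left(-24\right) \left(-82\right)}{\left(- \frac{1}{70}\right) 166} = - \frac{1536}{18463} + \frac{1968}{- \frac{83}{35}} = \left(-1536\right) \frac{1}{18463} + 1968 \left(- \frac{35}{83}\right) = - \frac{1536}{18463} - \frac{68880}{83} = - \frac{1271858928}{1532429}$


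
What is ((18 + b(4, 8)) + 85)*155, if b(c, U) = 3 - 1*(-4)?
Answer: 17050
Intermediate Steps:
b(c, U) = 7 (b(c, U) = 3 + 4 = 7)
((18 + b(4, 8)) + 85)*155 = ((18 + 7) + 85)*155 = (25 + 85)*155 = 110*155 = 17050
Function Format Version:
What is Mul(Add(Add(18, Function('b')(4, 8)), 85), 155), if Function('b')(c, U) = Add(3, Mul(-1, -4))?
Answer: 17050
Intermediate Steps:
Function('b')(c, U) = 7 (Function('b')(c, U) = Add(3, 4) = 7)
Mul(Add(Add(18, Function('b')(4, 8)), 85), 155) = Mul(Add(Add(18, 7), 85), 155) = Mul(Add(25, 85), 155) = Mul(110, 155) = 17050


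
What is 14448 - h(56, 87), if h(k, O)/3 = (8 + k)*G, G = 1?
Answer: 14256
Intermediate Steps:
h(k, O) = 24 + 3*k (h(k, O) = 3*((8 + k)*1) = 3*(8 + k) = 24 + 3*k)
14448 - h(56, 87) = 14448 - (24 + 3*56) = 14448 - (24 + 168) = 14448 - 1*192 = 14448 - 192 = 14256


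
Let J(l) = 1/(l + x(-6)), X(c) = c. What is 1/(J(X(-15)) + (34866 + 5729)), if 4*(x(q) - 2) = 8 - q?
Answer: 19/771303 ≈ 2.4634e-5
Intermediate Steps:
x(q) = 4 - q/4 (x(q) = 2 + (8 - q)/4 = 2 + (2 - q/4) = 4 - q/4)
J(l) = 1/(11/2 + l) (J(l) = 1/(l + (4 - ¼*(-6))) = 1/(l + (4 + 3/2)) = 1/(l + 11/2) = 1/(11/2 + l))
1/(J(X(-15)) + (34866 + 5729)) = 1/(2/(11 + 2*(-15)) + (34866 + 5729)) = 1/(2/(11 - 30) + 40595) = 1/(2/(-19) + 40595) = 1/(2*(-1/19) + 40595) = 1/(-2/19 + 40595) = 1/(771303/19) = 19/771303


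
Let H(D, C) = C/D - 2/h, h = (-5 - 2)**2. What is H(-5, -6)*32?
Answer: 9088/245 ≈ 37.094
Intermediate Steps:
h = 49 (h = (-7)**2 = 49)
H(D, C) = -2/49 + C/D (H(D, C) = C/D - 2/49 = -2/49 + C/D)
H(-5, -6)*32 = (-2/49 - 6/(-5))*32 = (-2/49 - 6*(-1/5))*32 = (-2/49 + 6/5)*32 = (284/245)*32 = 9088/245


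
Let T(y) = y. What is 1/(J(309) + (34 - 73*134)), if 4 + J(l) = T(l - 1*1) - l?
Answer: -1/9753 ≈ -0.00010253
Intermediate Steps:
J(l) = -5 (J(l) = -4 + ((l - 1*1) - l) = -4 + ((l - 1) - l) = -4 + ((-1 + l) - l) = -4 - 1 = -5)
1/(J(309) + (34 - 73*134)) = 1/(-5 + (34 - 73*134)) = 1/(-5 + (34 - 9782)) = 1/(-5 - 9748) = 1/(-9753) = -1/9753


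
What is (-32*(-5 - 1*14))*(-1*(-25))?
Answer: 15200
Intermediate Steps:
(-32*(-5 - 1*14))*(-1*(-25)) = -32*(-5 - 14)*25 = -32*(-19)*25 = 608*25 = 15200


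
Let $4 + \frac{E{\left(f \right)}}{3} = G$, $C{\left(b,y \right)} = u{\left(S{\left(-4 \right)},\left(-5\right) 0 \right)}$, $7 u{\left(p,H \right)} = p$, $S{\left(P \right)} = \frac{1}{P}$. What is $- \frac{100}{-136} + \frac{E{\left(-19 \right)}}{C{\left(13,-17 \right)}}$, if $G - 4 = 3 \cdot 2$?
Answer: $- \frac{17111}{34} \approx -503.26$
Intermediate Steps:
$u{\left(p,H \right)} = \frac{p}{7}$
$C{\left(b,y \right)} = - \frac{1}{28}$ ($C{\left(b,y \right)} = \frac{1}{7 \left(-4\right)} = \frac{1}{7} \left(- \frac{1}{4}\right) = - \frac{1}{28}$)
$G = 10$ ($G = 4 + 3 \cdot 2 = 4 + 6 = 10$)
$E{\left(f \right)} = 18$ ($E{\left(f \right)} = -12 + 3 \cdot 10 = -12 + 30 = 18$)
$- \frac{100}{-136} + \frac{E{\left(-19 \right)}}{C{\left(13,-17 \right)}} = - \frac{100}{-136} + \frac{18}{- \frac{1}{28}} = \left(-100\right) \left(- \frac{1}{136}\right) + 18 \left(-28\right) = \frac{25}{34} - 504 = - \frac{17111}{34}$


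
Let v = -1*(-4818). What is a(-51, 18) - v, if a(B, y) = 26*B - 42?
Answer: -6186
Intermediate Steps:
a(B, y) = -42 + 26*B
v = 4818
a(-51, 18) - v = (-42 + 26*(-51)) - 1*4818 = (-42 - 1326) - 4818 = -1368 - 4818 = -6186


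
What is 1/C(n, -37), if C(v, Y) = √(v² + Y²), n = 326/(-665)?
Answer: 665*√605512301/605512301 ≈ 0.027025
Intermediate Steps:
n = -326/665 (n = 326*(-1/665) = -326/665 ≈ -0.49023)
C(v, Y) = √(Y² + v²)
1/C(n, -37) = 1/(√((-37)² + (-326/665)²)) = 1/(√(1369 + 106276/442225)) = 1/(√(605512301/442225)) = 1/(√605512301/665) = 665*√605512301/605512301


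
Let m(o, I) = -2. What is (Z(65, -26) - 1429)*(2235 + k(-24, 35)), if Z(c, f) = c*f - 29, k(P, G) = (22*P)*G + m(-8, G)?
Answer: 51145556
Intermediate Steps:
k(P, G) = -2 + 22*G*P (k(P, G) = (22*P)*G - 2 = 22*G*P - 2 = -2 + 22*G*P)
Z(c, f) = -29 + c*f
(Z(65, -26) - 1429)*(2235 + k(-24, 35)) = ((-29 + 65*(-26)) - 1429)*(2235 + (-2 + 22*35*(-24))) = ((-29 - 1690) - 1429)*(2235 + (-2 - 18480)) = (-1719 - 1429)*(2235 - 18482) = -3148*(-16247) = 51145556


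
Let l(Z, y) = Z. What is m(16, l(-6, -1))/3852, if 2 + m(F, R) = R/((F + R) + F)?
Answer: -29/50076 ≈ -0.00057912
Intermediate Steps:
m(F, R) = -2 + R/(R + 2*F) (m(F, R) = -2 + R/((F + R) + F) = -2 + R/(R + 2*F))
m(16, l(-6, -1))/3852 = ((-1*(-6) - 4*16)/(-6 + 2*16))/3852 = ((6 - 64)/(-6 + 32))*(1/3852) = (-58/26)*(1/3852) = ((1/26)*(-58))*(1/3852) = -29/13*1/3852 = -29/50076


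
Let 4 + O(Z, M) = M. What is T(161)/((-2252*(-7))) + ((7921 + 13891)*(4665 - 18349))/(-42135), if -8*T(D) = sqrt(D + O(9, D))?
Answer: 298475408/42135 - sqrt(318)/126112 ≈ 7083.8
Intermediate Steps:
O(Z, M) = -4 + M
T(D) = -sqrt(-4 + 2*D)/8 (T(D) = -sqrt(D + (-4 + D))/8 = -sqrt(-4 + 2*D)/8)
T(161)/((-2252*(-7))) + ((7921 + 13891)*(4665 - 18349))/(-42135) = (-sqrt(-4 + 2*161)/8)/((-2252*(-7))) + ((7921 + 13891)*(4665 - 18349))/(-42135) = -sqrt(-4 + 322)/8/15764 + (21812*(-13684))*(-1/42135) = -sqrt(318)/8*(1/15764) - 298475408*(-1/42135) = -sqrt(318)/126112 + 298475408/42135 = 298475408/42135 - sqrt(318)/126112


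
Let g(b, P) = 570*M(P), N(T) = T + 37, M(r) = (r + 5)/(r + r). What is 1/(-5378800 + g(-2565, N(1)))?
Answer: -2/10756955 ≈ -1.8593e-7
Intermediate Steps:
M(r) = (5 + r)/(2*r) (M(r) = (5 + r)/((2*r)) = (5 + r)*(1/(2*r)) = (5 + r)/(2*r))
N(T) = 37 + T
g(b, P) = 285*(5 + P)/P (g(b, P) = 570*((5 + P)/(2*P)) = 285*(5 + P)/P)
1/(-5378800 + g(-2565, N(1))) = 1/(-5378800 + (285 + 1425/(37 + 1))) = 1/(-5378800 + (285 + 1425/38)) = 1/(-5378800 + (285 + 1425*(1/38))) = 1/(-5378800 + (285 + 75/2)) = 1/(-5378800 + 645/2) = 1/(-10756955/2) = -2/10756955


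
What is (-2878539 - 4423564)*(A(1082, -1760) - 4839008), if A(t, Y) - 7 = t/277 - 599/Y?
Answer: 17226447393609473531/487520 ≈ 3.5335e+13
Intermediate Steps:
A(t, Y) = 7 - 599/Y + t/277 (A(t, Y) = 7 + (t/277 - 599/Y) = 7 + (-599/Y + t/277) = 7 - 599/Y + t/277)
(-2878539 - 4423564)*(A(1082, -1760) - 4839008) = (-2878539 - 4423564)*((7 - 599/(-1760) + (1/277)*1082) - 4839008) = -7302103*((7 - 599*(-1/1760) + 1082/277) - 4839008) = -7302103*((7 + 599/1760 + 1082/277) - 4839008) = -7302103*(5482883/487520 - 4839008) = -7302103*(-2359107697277/487520) = 17226447393609473531/487520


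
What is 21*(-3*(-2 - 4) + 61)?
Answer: 1659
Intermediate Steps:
21*(-3*(-2 - 4) + 61) = 21*(-3*(-6) + 61) = 21*(18 + 61) = 21*79 = 1659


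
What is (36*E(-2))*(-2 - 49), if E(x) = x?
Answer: 3672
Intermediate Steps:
(36*E(-2))*(-2 - 49) = (36*(-2))*(-2 - 49) = -72*(-51) = 3672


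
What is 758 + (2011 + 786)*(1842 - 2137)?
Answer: -824357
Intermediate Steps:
758 + (2011 + 786)*(1842 - 2137) = 758 + 2797*(-295) = 758 - 825115 = -824357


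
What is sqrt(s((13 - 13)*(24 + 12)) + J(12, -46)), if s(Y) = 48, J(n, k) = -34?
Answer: sqrt(14) ≈ 3.7417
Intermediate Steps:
sqrt(s((13 - 13)*(24 + 12)) + J(12, -46)) = sqrt(48 - 34) = sqrt(14)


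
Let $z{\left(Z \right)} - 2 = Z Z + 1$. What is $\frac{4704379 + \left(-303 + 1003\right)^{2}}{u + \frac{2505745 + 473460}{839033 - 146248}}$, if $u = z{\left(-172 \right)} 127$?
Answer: $\frac{719717571103}{520635312634} \approx 1.3824$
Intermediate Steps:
$z{\left(Z \right)} = 3 + Z^{2}$ ($z{\left(Z \right)} = 2 + \left(Z Z + 1\right) = 2 + \left(Z^{2} + 1\right) = 2 + \left(1 + Z^{2}\right) = 3 + Z^{2}$)
$u = 3757549$ ($u = \left(3 + \left(-172\right)^{2}\right) 127 = \left(3 + 29584\right) 127 = 29587 \cdot 127 = 3757549$)
$\frac{4704379 + \left(-303 + 1003\right)^{2}}{u + \frac{2505745 + 473460}{839033 - 146248}} = \frac{4704379 + \left(-303 + 1003\right)^{2}}{3757549 + \frac{2505745 + 473460}{839033 - 146248}} = \frac{4704379 + 700^{2}}{3757549 + \frac{2979205}{692785}} = \frac{4704379 + 490000}{3757549 + 2979205 \cdot \frac{1}{692785}} = \frac{5194379}{3757549 + \frac{595841}{138557}} = \frac{5194379}{\frac{520635312634}{138557}} = 5194379 \cdot \frac{138557}{520635312634} = \frac{719717571103}{520635312634}$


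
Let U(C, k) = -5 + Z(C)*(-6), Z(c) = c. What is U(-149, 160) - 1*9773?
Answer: -8884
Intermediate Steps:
U(C, k) = -5 - 6*C (U(C, k) = -5 + C*(-6) = -5 - 6*C)
U(-149, 160) - 1*9773 = (-5 - 6*(-149)) - 1*9773 = (-5 + 894) - 9773 = 889 - 9773 = -8884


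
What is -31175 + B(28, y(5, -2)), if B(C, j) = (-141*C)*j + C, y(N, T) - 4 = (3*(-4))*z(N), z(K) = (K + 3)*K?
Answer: 1848101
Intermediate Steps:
z(K) = K*(3 + K) (z(K) = (3 + K)*K = K*(3 + K))
y(N, T) = 4 - 12*N*(3 + N) (y(N, T) = 4 + (3*(-4))*(N*(3 + N)) = 4 - 12*N*(3 + N))
B(C, j) = C - 141*C*j (B(C, j) = -141*C*j + C = C - 141*C*j)
-31175 + B(28, y(5, -2)) = -31175 + 28*(1 - 141*(4 - 12*5*(3 + 5))) = -31175 + 28*(1 - 141*(4 - 12*5*8)) = -31175 + 28*(1 - 141*(4 - 480)) = -31175 + 28*(1 - 141*(-476)) = -31175 + 28*(1 + 67116) = -31175 + 28*67117 = -31175 + 1879276 = 1848101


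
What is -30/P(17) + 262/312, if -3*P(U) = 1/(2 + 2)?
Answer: 56291/156 ≈ 360.84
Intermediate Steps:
P(U) = -1/12 (P(U) = -1/(3*(2 + 2)) = -1/3/4 = -1/3*1/4 = -1/12)
-30/P(17) + 262/312 = -30/(-1/12) + 262/312 = -30*(-12) + 262*(1/312) = 360 + 131/156 = 56291/156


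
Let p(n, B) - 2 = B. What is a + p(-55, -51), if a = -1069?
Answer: -1118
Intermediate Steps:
p(n, B) = 2 + B
a + p(-55, -51) = -1069 + (2 - 51) = -1069 - 49 = -1118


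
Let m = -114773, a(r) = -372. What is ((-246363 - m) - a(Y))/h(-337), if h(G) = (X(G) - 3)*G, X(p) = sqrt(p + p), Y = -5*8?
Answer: -393654/230171 - 131218*I*sqrt(674)/230171 ≈ -1.7103 - 14.8*I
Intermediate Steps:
Y = -40
X(p) = sqrt(2)*sqrt(p) (X(p) = sqrt(2*p) = sqrt(2)*sqrt(p))
h(G) = G*(-3 + sqrt(2)*sqrt(G)) (h(G) = (sqrt(2)*sqrt(G) - 3)*G = (-3 + sqrt(2)*sqrt(G))*G = G*(-3 + sqrt(2)*sqrt(G)))
((-246363 - m) - a(Y))/h(-337) = ((-246363 - 1*(-114773)) - 1*(-372))/((-337*(-3 + sqrt(2)*sqrt(-337)))) = ((-246363 + 114773) + 372)/((-337*(-3 + sqrt(2)*(I*sqrt(337))))) = (-131590 + 372)/((-337*(-3 + I*sqrt(674)))) = -131218/(1011 - 337*I*sqrt(674))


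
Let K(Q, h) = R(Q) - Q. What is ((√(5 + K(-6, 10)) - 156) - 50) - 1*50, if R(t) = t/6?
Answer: -256 + √10 ≈ -252.84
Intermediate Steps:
R(t) = t/6 (R(t) = t*(⅙) = t/6)
K(Q, h) = -5*Q/6 (K(Q, h) = Q/6 - Q = -5*Q/6)
((√(5 + K(-6, 10)) - 156) - 50) - 1*50 = ((√(5 - ⅚*(-6)) - 156) - 50) - 1*50 = ((√(5 + 5) - 156) - 50) - 50 = ((√10 - 156) - 50) - 50 = ((-156 + √10) - 50) - 50 = (-206 + √10) - 50 = -256 + √10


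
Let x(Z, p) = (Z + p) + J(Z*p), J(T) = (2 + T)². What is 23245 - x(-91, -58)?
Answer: -27855006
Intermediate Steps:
x(Z, p) = Z + p + (2 + Z*p)² (x(Z, p) = (Z + p) + (2 + Z*p)² = Z + p + (2 + Z*p)²)
23245 - x(-91, -58) = 23245 - (-91 - 58 + (2 - 91*(-58))²) = 23245 - (-91 - 58 + (2 + 5278)²) = 23245 - (-91 - 58 + 5280²) = 23245 - (-91 - 58 + 27878400) = 23245 - 1*27878251 = 23245 - 27878251 = -27855006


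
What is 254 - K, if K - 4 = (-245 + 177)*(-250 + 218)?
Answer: -1926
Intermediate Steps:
K = 2180 (K = 4 + (-245 + 177)*(-250 + 218) = 4 - 68*(-32) = 4 + 2176 = 2180)
254 - K = 254 - 1*2180 = 254 - 2180 = -1926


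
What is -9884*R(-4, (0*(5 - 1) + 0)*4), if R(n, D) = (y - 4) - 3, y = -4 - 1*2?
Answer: 128492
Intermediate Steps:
y = -6 (y = -4 - 2 = -6)
R(n, D) = -13 (R(n, D) = (-6 - 4) - 3 = -10 - 3 = -13)
-9884*R(-4, (0*(5 - 1) + 0)*4) = -9884*(-13) = 128492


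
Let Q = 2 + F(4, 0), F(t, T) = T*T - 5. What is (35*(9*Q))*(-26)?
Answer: 24570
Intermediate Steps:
F(t, T) = -5 + T**2 (F(t, T) = T**2 - 5 = -5 + T**2)
Q = -3 (Q = 2 + (-5 + 0**2) = 2 + (-5 + 0) = 2 - 5 = -3)
(35*(9*Q))*(-26) = (35*(9*(-3)))*(-26) = (35*(-27))*(-26) = -945*(-26) = 24570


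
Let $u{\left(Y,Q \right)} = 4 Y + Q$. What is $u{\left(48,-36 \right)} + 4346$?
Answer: $4502$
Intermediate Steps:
$u{\left(Y,Q \right)} = Q + 4 Y$
$u{\left(48,-36 \right)} + 4346 = \left(-36 + 4 \cdot 48\right) + 4346 = \left(-36 + 192\right) + 4346 = 156 + 4346 = 4502$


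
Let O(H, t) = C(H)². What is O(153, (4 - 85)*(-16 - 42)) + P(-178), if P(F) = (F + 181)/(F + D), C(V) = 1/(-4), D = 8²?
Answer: 11/304 ≈ 0.036184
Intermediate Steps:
D = 64
C(V) = -¼
O(H, t) = 1/16 (O(H, t) = (-¼)² = 1/16)
P(F) = (181 + F)/(64 + F) (P(F) = (F + 181)/(F + 64) = (181 + F)/(64 + F))
O(153, (4 - 85)*(-16 - 42)) + P(-178) = 1/16 + (181 - 178)/(64 - 178) = 1/16 + 3/(-114) = 1/16 - 1/114*3 = 1/16 - 1/38 = 11/304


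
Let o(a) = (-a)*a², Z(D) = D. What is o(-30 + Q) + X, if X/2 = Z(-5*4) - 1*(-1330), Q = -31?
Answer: 229601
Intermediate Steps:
X = 2620 (X = 2*(-5*4 - 1*(-1330)) = 2*(-20 + 1330) = 2*1310 = 2620)
o(a) = -a³
o(-30 + Q) + X = -(-30 - 31)³ + 2620 = -1*(-61)³ + 2620 = -1*(-226981) + 2620 = 226981 + 2620 = 229601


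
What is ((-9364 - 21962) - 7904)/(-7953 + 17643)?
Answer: -3923/969 ≈ -4.0485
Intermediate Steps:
((-9364 - 21962) - 7904)/(-7953 + 17643) = (-31326 - 7904)/9690 = -39230*1/9690 = -3923/969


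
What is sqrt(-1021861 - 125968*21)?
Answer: I*sqrt(3667189) ≈ 1915.0*I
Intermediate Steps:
sqrt(-1021861 - 125968*21) = sqrt(-1021861 - 2645328) = sqrt(-3667189) = I*sqrt(3667189)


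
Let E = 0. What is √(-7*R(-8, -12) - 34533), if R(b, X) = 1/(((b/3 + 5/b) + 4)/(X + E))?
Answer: 3*I*√1105085/17 ≈ 185.51*I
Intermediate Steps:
R(b, X) = X/(4 + 5/b + b/3) (R(b, X) = 1/(((b/3 + 5/b) + 4)/(X + 0)) = 1/(((b*(⅓) + 5/b) + 4)/X) = 1/(((b/3 + 5/b) + 4)/X) = 1/(((5/b + b/3) + 4)/X) = 1/((4 + 5/b + b/3)/X) = X/(4 + 5/b + b/3))
√(-7*R(-8, -12) - 34533) = √(-21*(-12)*(-8)/(15 + (-8)² + 12*(-8)) - 34533) = √(-21*(-12)*(-8)/(15 + 64 - 96) - 34533) = √(-21*(-12)*(-8)/(-17) - 34533) = √(-21*(-12)*(-8)*(-1)/17 - 34533) = √(-7*(-288/17) - 34533) = √(2016/17 - 34533) = √(-585045/17) = 3*I*√1105085/17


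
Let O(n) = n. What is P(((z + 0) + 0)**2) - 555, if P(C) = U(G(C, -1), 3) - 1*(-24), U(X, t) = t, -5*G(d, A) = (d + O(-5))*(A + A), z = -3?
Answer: -528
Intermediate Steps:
G(d, A) = -2*A*(-5 + d)/5 (G(d, A) = -(d - 5)*(A + A)/5 = -(-5 + d)*2*A/5 = -2*A*(-5 + d)/5)
P(C) = 27 (P(C) = 3 - 1*(-24) = 3 + 24 = 27)
P(((z + 0) + 0)**2) - 555 = 27 - 555 = -528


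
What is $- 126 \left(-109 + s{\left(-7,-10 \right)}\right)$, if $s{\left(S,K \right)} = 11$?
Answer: $12348$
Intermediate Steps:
$- 126 \left(-109 + s{\left(-7,-10 \right)}\right) = - 126 \left(-109 + 11\right) = \left(-126\right) \left(-98\right) = 12348$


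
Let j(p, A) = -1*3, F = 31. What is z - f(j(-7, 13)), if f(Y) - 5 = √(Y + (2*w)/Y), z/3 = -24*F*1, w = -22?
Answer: -2237 - √105/3 ≈ -2240.4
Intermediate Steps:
j(p, A) = -3
z = -2232 (z = 3*(-24*31*1) = 3*(-744*1) = 3*(-744) = -2232)
f(Y) = 5 + √(Y - 44/Y) (f(Y) = 5 + √(Y + (2*(-22))/Y) = 5 + √(Y - 44/Y))
z - f(j(-7, 13)) = -2232 - (5 + √(-3 - 44/(-3))) = -2232 - (5 + √(-3 - 44*(-⅓))) = -2232 - (5 + √(-3 + 44/3)) = -2232 - (5 + √(35/3)) = -2232 - (5 + √105/3) = -2232 + (-5 - √105/3) = -2237 - √105/3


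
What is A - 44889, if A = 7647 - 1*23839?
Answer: -61081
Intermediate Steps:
A = -16192 (A = 7647 - 23839 = -16192)
A - 44889 = -16192 - 44889 = -61081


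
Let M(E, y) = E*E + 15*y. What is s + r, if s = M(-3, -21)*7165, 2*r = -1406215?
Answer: -5791195/2 ≈ -2.8956e+6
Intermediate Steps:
r = -1406215/2 (r = (1/2)*(-1406215) = -1406215/2 ≈ -7.0311e+5)
M(E, y) = E**2 + 15*y
s = -2192490 (s = ((-3)**2 + 15*(-21))*7165 = (9 - 315)*7165 = -306*7165 = -2192490)
s + r = -2192490 - 1406215/2 = -5791195/2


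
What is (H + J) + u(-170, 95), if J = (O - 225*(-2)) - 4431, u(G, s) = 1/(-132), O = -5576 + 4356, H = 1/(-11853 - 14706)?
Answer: -6077876693/1168596 ≈ -5201.0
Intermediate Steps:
H = -1/26559 (H = 1/(-26559) = -1/26559 ≈ -3.7652e-5)
O = -1220
u(G, s) = -1/132
J = -5201 (J = (-1220 - 225*(-2)) - 4431 = (-1220 + 450) - 4431 = -770 - 4431 = -5201)
(H + J) + u(-170, 95) = (-1/26559 - 5201) - 1/132 = -138133360/26559 - 1/132 = -6077876693/1168596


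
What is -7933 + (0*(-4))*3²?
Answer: -7933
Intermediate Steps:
-7933 + (0*(-4))*3² = -7933 + 0*9 = -7933 + 0 = -7933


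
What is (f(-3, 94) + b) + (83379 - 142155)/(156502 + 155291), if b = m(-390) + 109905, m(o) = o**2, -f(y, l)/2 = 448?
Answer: 27137299887/103931 ≈ 2.6111e+5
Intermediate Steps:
f(y, l) = -896 (f(y, l) = -2*448 = -896)
b = 262005 (b = (-390)**2 + 109905 = 152100 + 109905 = 262005)
(f(-3, 94) + b) + (83379 - 142155)/(156502 + 155291) = (-896 + 262005) + (83379 - 142155)/(156502 + 155291) = 261109 - 58776/311793 = 261109 - 58776*1/311793 = 261109 - 19592/103931 = 27137299887/103931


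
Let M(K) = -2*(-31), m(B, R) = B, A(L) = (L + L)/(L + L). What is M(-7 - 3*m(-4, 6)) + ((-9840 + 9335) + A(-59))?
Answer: -442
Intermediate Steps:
A(L) = 1 (A(L) = (2*L)/((2*L)) = (2*L)*(1/(2*L)) = 1)
M(K) = 62
M(-7 - 3*m(-4, 6)) + ((-9840 + 9335) + A(-59)) = 62 + ((-9840 + 9335) + 1) = 62 + (-505 + 1) = 62 - 504 = -442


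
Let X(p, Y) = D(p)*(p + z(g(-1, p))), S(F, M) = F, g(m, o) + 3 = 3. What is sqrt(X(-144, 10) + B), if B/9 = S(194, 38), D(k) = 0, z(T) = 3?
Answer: 3*sqrt(194) ≈ 41.785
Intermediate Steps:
g(m, o) = 0 (g(m, o) = -3 + 3 = 0)
X(p, Y) = 0 (X(p, Y) = 0*(p + 3) = 0*(3 + p) = 0)
B = 1746 (B = 9*194 = 1746)
sqrt(X(-144, 10) + B) = sqrt(0 + 1746) = sqrt(1746) = 3*sqrt(194)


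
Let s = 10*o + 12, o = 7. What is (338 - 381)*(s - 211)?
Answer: 5547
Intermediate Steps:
s = 82 (s = 10*7 + 12 = 70 + 12 = 82)
(338 - 381)*(s - 211) = (338 - 381)*(82 - 211) = -43*(-129) = 5547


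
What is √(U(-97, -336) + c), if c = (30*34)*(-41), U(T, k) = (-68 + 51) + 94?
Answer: 13*I*√247 ≈ 204.31*I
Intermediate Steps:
U(T, k) = 77 (U(T, k) = -17 + 94 = 77)
c = -41820 (c = 1020*(-41) = -41820)
√(U(-97, -336) + c) = √(77 - 41820) = √(-41743) = 13*I*√247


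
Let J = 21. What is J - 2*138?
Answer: -255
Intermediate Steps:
J - 2*138 = 21 - 2*138 = 21 - 276 = -255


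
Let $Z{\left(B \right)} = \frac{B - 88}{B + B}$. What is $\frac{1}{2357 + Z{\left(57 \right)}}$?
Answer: $\frac{114}{268667} \approx 0.00042432$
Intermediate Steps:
$Z{\left(B \right)} = \frac{-88 + B}{2 B}$
$\frac{1}{2357 + Z{\left(57 \right)}} = \frac{1}{2357 + \frac{-88 + 57}{2 \cdot 57}} = \frac{1}{2357 + \frac{1}{2} \cdot \frac{1}{57} \left(-31\right)} = \frac{1}{2357 - \frac{31}{114}} = \frac{1}{\frac{268667}{114}} = \frac{114}{268667}$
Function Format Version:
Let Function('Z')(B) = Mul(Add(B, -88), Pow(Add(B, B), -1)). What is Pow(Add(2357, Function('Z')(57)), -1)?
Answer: Rational(114, 268667) ≈ 0.00042432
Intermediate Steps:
Function('Z')(B) = Mul(Rational(1, 2), Pow(B, -1), Add(-88, B)) (Function('Z')(B) = Mul(Add(-88, B), Pow(Mul(2, B), -1)) = Mul(Add(-88, B), Mul(Rational(1, 2), Pow(B, -1))) = Mul(Rational(1, 2), Pow(B, -1), Add(-88, B)))
Pow(Add(2357, Function('Z')(57)), -1) = Pow(Add(2357, Mul(Rational(1, 2), Pow(57, -1), Add(-88, 57))), -1) = Pow(Add(2357, Mul(Rational(1, 2), Rational(1, 57), -31)), -1) = Pow(Add(2357, Rational(-31, 114)), -1) = Pow(Rational(268667, 114), -1) = Rational(114, 268667)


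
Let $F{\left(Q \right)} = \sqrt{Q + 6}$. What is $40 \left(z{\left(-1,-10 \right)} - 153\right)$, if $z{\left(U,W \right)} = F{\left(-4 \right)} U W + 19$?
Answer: $-5360 + 400 \sqrt{2} \approx -4794.3$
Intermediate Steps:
$F{\left(Q \right)} = \sqrt{6 + Q}$
$z{\left(U,W \right)} = 19 + U W \sqrt{2}$ ($z{\left(U,W \right)} = \sqrt{6 - 4} U W + 19 = \sqrt{2} U W + 19 = U \sqrt{2} W + 19 = U W \sqrt{2} + 19 = 19 + U W \sqrt{2}$)
$40 \left(z{\left(-1,-10 \right)} - 153\right) = 40 \left(\left(19 - - 10 \sqrt{2}\right) - 153\right) = 40 \left(\left(19 + 10 \sqrt{2}\right) - 153\right) = 40 \left(-134 + 10 \sqrt{2}\right) = -5360 + 400 \sqrt{2}$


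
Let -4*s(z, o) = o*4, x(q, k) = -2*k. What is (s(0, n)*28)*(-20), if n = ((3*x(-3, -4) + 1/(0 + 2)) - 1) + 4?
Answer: 15400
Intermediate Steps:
n = 55/2 (n = ((3*(-2*(-4)) + 1/(0 + 2)) - 1) + 4 = ((3*8 + 1/2) - 1) + 4 = ((24 + 1/2) - 1) + 4 = (49/2 - 1) + 4 = 47/2 + 4 = 55/2 ≈ 27.500)
s(z, o) = -o (s(z, o) = -o*4/4 = -o)
(s(0, n)*28)*(-20) = (-1*55/2*28)*(-20) = -55/2*28*(-20) = -770*(-20) = 15400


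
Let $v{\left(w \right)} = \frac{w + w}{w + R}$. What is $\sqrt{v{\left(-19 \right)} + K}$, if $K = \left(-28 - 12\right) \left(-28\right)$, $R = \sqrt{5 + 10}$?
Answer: $\sqrt{1120 + \frac{38}{19 - \sqrt{15}}} \approx 33.504$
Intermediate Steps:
$R = \sqrt{15} \approx 3.873$
$K = 1120$ ($K = \left(-40\right) \left(-28\right) = 1120$)
$v{\left(w \right)} = \frac{2 w}{w + \sqrt{15}}$ ($v{\left(w \right)} = \frac{w + w}{w + \sqrt{15}} = \frac{2 w}{w + \sqrt{15}}$)
$\sqrt{v{\left(-19 \right)} + K} = \sqrt{2 \left(-19\right) \frac{1}{-19 + \sqrt{15}} + 1120} = \sqrt{- \frac{38}{-19 + \sqrt{15}} + 1120} = \sqrt{1120 - \frac{38}{-19 + \sqrt{15}}}$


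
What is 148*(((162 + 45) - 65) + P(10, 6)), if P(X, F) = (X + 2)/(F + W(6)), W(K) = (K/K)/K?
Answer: 21304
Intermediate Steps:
W(K) = 1/K
P(X, F) = (2 + X)/(⅙ + F) (P(X, F) = (X + 2)/(F + 1/6) = (2 + X)/(F + ⅙) = (2 + X)/(⅙ + F))
148*(((162 + 45) - 65) + P(10, 6)) = 148*(((162 + 45) - 65) + 6*(2 + 10)/(1 + 6*6)) = 148*((207 - 65) + 6*12/(1 + 36)) = 148*(142 + 6*12/37) = 148*(142 + 6*(1/37)*12) = 148*(142 + 72/37) = 148*(5326/37) = 21304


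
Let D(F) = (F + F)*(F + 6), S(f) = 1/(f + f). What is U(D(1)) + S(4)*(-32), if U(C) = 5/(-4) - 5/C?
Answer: -157/28 ≈ -5.6071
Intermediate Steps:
S(f) = 1/(2*f)
D(F) = 2*F*(6 + F) (D(F) = (2*F)*(6 + F) = 2*F*(6 + F))
U(C) = -5/4 - 5/C (U(C) = 5*(-¼) - 5/C = -5/4 - 5/C)
U(D(1)) + S(4)*(-32) = (-5/4 - 5*1/(2*(6 + 1))) + ((½)/4)*(-32) = (-5/4 - 5/(2*1*7)) + ((½)*(¼))*(-32) = (-5/4 - 5/14) + (⅛)*(-32) = (-5/4 - 5*1/14) - 4 = (-5/4 - 5/14) - 4 = -45/28 - 4 = -157/28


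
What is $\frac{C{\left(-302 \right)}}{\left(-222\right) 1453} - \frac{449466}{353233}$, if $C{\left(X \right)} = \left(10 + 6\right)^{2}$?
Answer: $- \frac{72536438702}{56970477939} \approx -1.2732$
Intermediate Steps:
$C{\left(X \right)} = 256$ ($C{\left(X \right)} = 16^{2} = 256$)
$\frac{C{\left(-302 \right)}}{\left(-222\right) 1453} - \frac{449466}{353233} = \frac{256}{\left(-222\right) 1453} - \frac{449466}{353233} = \frac{256}{-322566} - \frac{449466}{353233} = 256 \left(- \frac{1}{322566}\right) - \frac{449466}{353233} = - \frac{128}{161283} - \frac{449466}{353233} = - \frac{72536438702}{56970477939}$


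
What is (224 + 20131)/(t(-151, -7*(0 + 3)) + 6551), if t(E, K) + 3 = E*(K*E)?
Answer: -20355/472273 ≈ -0.043100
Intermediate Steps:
t(E, K) = -3 + K*E² (t(E, K) = -3 + E*(K*E) = -3 + E*(E*K) = -3 + K*E²)
(224 + 20131)/(t(-151, -7*(0 + 3)) + 6551) = (224 + 20131)/((-3 - 7*(0 + 3)*(-151)²) + 6551) = 20355/((-3 - 7*3*22801) + 6551) = 20355/((-3 - 21*22801) + 6551) = 20355/((-3 - 478821) + 6551) = 20355/(-478824 + 6551) = 20355/(-472273) = 20355*(-1/472273) = -20355/472273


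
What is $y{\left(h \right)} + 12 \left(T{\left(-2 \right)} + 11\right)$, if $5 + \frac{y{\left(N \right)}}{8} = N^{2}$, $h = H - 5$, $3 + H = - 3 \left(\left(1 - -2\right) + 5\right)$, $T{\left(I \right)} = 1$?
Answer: $8296$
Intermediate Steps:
$H = -27$ ($H = -3 - 3 \left(\left(1 - -2\right) + 5\right) = -3 - 3 \left(\left(1 + 2\right) + 5\right) = -3 - 3 \left(3 + 5\right) = -3 - 24 = -27$)
$h = -32$ ($h = -27 - 5 = -32$)
$y{\left(N \right)} = -40 + 8 N^{2}$
$y{\left(h \right)} + 12 \left(T{\left(-2 \right)} + 11\right) = \left(-40 + 8 \left(-32\right)^{2}\right) + 12 \left(1 + 11\right) = \left(-40 + 8 \cdot 1024\right) + 12 \cdot 12 = \left(-40 + 8192\right) + 144 = 8152 + 144 = 8296$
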